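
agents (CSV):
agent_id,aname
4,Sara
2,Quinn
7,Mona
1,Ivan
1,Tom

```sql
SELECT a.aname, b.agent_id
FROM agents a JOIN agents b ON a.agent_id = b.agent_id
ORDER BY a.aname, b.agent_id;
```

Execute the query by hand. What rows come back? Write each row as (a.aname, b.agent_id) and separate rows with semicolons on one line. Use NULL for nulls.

(Ivan, 1); (Ivan, 1); (Mona, 7); (Quinn, 2); (Sara, 4); (Tom, 1); (Tom, 1)

INNER JOIN keeps only pairs where the ON condition holds.
Matching on a.agent_id = b.agent_id.
- a (agent_id=4) pairs with 1 row(s) of b.
- a (agent_id=2) pairs with 1 row(s) of b.
- a (agent_id=7) pairs with 1 row(s) of b.
- a (agent_id=1) pairs with 2 row(s) of b.
- a (agent_id=1) pairs with 2 row(s) of b.
After projecting and ordering:
a.aname | b.agent_id
Ivan | 1
Ivan | 1
Mona | 7
Quinn | 2
Sara | 4
Tom | 1
Tom | 1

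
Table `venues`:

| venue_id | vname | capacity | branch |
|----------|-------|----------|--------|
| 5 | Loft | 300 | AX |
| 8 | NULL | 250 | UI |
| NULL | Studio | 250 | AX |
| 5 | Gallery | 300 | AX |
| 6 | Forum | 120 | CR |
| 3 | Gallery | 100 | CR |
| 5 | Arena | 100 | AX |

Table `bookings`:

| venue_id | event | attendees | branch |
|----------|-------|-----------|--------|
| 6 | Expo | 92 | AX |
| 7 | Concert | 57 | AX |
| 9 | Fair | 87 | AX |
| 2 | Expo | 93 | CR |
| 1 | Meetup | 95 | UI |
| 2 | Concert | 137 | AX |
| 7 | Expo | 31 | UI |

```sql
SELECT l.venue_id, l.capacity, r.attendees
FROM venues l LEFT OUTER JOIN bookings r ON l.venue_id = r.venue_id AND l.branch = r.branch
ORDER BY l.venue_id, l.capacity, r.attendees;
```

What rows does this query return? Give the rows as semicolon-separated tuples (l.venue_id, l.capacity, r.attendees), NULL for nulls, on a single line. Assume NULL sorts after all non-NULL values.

(3, 100, NULL); (5, 100, NULL); (5, 300, NULL); (5, 300, NULL); (6, 120, NULL); (8, 250, NULL); (NULL, 250, NULL)

LEFT JOIN keeps every row from `venues`; unmatched rows get NULL for `bookings`'s columns.
Matching on l.venue_id = r.venue_id AND l.branch = r.branch. A NULL in a compared column never satisfies the condition.
- venue_id=5, branch=AX: no r row matches, row kept with r columns NULL.
- venue_id=8, branch=UI: no r row matches, row kept with r columns NULL.
- venue_id=NULL, branch=AX: no r row matches, row kept with r columns NULL.
- venue_id=5, branch=AX: no r row matches, row kept with r columns NULL.
- venue_id=6, branch=CR: no r row matches, row kept with r columns NULL.
- venue_id=3, branch=CR: no r row matches, row kept with r columns NULL.
- venue_id=5, branch=AX: no r row matches, row kept with r columns NULL.
After projecting and ordering:
l.venue_id | l.capacity | r.attendees
3 | 100 | NULL
5 | 100 | NULL
5 | 300 | NULL
5 | 300 | NULL
6 | 120 | NULL
8 | 250 | NULL
NULL | 250 | NULL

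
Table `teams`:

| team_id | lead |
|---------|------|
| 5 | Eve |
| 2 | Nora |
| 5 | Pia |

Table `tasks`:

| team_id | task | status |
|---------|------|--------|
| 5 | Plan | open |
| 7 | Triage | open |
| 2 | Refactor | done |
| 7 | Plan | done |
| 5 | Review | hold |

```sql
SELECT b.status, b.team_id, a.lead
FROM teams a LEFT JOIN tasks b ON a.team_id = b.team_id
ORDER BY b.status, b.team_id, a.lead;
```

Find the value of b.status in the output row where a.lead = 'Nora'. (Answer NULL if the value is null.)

done

LEFT JOIN keeps every row from `teams`; unmatched rows get NULL for `tasks`'s columns.
Matching on a.team_id = b.team_id.
Matched pairs: 5; unmatched a rows kept: 0.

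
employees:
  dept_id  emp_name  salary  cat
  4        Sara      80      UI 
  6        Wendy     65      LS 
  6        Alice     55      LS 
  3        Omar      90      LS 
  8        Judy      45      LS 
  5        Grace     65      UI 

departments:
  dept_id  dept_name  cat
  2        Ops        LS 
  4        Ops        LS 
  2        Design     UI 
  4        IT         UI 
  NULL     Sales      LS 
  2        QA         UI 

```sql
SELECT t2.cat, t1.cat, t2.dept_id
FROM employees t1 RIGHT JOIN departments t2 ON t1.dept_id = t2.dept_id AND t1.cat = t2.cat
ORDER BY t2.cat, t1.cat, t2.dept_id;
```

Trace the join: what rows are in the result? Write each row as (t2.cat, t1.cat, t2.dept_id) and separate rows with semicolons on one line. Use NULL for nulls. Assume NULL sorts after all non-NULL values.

(LS, NULL, 2); (LS, NULL, 4); (LS, NULL, NULL); (UI, UI, 4); (UI, NULL, 2); (UI, NULL, 2)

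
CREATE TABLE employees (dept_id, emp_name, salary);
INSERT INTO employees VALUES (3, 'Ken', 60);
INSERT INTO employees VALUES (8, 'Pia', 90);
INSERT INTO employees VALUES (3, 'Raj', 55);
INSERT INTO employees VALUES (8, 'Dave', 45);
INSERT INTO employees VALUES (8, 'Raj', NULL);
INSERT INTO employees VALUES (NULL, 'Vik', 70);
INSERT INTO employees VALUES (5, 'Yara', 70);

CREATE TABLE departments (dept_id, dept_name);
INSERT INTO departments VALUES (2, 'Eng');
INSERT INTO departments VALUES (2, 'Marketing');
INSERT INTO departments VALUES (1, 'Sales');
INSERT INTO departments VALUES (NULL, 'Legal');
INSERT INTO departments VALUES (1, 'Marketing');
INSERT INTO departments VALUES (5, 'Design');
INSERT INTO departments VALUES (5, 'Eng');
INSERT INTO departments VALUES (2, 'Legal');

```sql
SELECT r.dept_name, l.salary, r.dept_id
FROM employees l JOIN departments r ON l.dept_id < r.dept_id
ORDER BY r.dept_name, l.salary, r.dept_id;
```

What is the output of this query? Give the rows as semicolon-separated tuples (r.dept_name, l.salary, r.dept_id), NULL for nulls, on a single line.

(Design, 55, 5); (Design, 60, 5); (Eng, 55, 5); (Eng, 60, 5)

INNER JOIN keeps only pairs where the ON condition holds.
Matching on l.dept_id < r.dept_id. A NULL in a compared column never satisfies the condition.
- dept_id=3: 2 matching r row(s), so 2 row(s) emitted.
- dept_id=8: no matching r row, dropped.
- dept_id=3: 2 matching r row(s), so 2 row(s) emitted.
- dept_id=8: no matching r row, dropped.
- dept_id=8: no matching r row, dropped.
- dept_id=NULL: no matching r row, dropped.
- dept_id=5: no matching r row, dropped.
After projecting and ordering:
r.dept_name | l.salary | r.dept_id
Design | 55 | 5
Design | 60 | 5
Eng | 55 | 5
Eng | 60 | 5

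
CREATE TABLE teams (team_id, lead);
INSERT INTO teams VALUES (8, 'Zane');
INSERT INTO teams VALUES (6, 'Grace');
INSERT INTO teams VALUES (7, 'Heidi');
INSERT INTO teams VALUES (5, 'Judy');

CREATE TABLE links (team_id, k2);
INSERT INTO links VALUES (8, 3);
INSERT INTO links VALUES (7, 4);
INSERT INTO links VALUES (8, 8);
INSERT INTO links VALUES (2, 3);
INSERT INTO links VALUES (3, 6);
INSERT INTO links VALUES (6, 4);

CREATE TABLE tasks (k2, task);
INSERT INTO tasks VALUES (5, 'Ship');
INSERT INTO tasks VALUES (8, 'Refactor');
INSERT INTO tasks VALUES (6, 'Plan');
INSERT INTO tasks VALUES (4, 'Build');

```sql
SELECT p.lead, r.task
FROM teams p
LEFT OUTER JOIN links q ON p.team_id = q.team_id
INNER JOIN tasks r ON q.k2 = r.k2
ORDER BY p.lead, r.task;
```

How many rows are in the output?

3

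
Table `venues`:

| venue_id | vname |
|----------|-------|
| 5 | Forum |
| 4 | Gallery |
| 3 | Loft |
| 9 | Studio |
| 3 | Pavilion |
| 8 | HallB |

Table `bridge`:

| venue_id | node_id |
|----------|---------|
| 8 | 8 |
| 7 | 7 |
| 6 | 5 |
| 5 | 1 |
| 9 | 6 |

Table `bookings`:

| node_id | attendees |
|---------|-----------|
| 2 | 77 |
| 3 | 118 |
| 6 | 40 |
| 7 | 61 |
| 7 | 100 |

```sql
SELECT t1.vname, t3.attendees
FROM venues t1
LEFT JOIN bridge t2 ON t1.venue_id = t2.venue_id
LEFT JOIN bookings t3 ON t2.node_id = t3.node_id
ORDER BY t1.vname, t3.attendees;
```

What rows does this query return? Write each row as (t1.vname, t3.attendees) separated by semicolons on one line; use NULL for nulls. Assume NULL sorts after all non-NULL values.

(Forum, NULL); (Gallery, NULL); (HallB, NULL); (Loft, NULL); (Pavilion, NULL); (Studio, 40)

Step 1 — t1 LEFT JOIN t2 on venue_id → 6 row(s).
Then LEFT JOIN `bookings t3` on node_id: each of those 6 rows is kept; rows whose t2.node_id has no match in t3 get NULL for t3's columns.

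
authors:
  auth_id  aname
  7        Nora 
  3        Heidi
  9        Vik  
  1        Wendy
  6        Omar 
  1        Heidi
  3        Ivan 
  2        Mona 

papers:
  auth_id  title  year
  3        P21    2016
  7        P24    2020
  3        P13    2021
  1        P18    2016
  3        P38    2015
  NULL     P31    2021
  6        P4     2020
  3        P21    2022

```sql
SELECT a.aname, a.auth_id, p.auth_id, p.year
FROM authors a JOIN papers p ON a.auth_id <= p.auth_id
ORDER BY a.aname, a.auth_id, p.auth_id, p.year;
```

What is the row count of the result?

35

INNER JOIN keeps only pairs where the ON condition holds.
Matching on a.auth_id <= p.auth_id. A NULL in a compared column never satisfies the condition.
- auth_id=7: 1 matching p row(s), so 1 row(s) emitted.
- auth_id=3: 6 matching p row(s), so 6 row(s) emitted.
- auth_id=9: no matching p row, dropped.
- auth_id=1: 7 matching p row(s), so 7 row(s) emitted.
- auth_id=6: 2 matching p row(s), so 2 row(s) emitted.
- auth_id=1: 7 matching p row(s), so 7 row(s) emitted.
- auth_id=3: 6 matching p row(s), so 6 row(s) emitted.
- auth_id=2: 6 matching p row(s), so 6 row(s) emitted.
Total: 35 rows.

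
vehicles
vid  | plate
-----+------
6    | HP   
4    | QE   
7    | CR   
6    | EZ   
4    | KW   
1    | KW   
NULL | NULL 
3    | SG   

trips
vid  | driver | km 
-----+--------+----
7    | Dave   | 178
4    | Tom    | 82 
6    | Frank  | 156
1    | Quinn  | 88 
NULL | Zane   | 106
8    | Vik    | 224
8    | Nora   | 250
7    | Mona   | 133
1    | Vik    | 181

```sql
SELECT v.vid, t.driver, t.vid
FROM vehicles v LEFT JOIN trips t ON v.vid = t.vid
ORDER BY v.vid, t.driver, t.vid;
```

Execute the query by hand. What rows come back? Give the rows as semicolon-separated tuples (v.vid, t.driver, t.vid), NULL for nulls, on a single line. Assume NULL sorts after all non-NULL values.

LEFT JOIN keeps every row from `vehicles`; unmatched rows get NULL for `trips`'s columns.
Matching on v.vid = t.vid. A NULL in a compared column never satisfies the condition.
- v (vid=6) pairs with 1 row(s) of t.
- v (vid=4) pairs with 1 row(s) of t.
- v (vid=7) pairs with 2 row(s) of t.
- v (vid=6) pairs with 1 row(s) of t.
- v (vid=4) pairs with 1 row(s) of t.
- v (vid=1) pairs with 2 row(s) of t.
- v (vid=NULL) has no partner → padded with NULL.
- v (vid=3) has no partner → padded with NULL.
After projecting and ordering:
v.vid | t.driver | t.vid
1 | Quinn | 1
1 | Vik | 1
3 | NULL | NULL
4 | Tom | 4
4 | Tom | 4
6 | Frank | 6
6 | Frank | 6
7 | Dave | 7
7 | Mona | 7
NULL | NULL | NULL

(1, Quinn, 1); (1, Vik, 1); (3, NULL, NULL); (4, Tom, 4); (4, Tom, 4); (6, Frank, 6); (6, Frank, 6); (7, Dave, 7); (7, Mona, 7); (NULL, NULL, NULL)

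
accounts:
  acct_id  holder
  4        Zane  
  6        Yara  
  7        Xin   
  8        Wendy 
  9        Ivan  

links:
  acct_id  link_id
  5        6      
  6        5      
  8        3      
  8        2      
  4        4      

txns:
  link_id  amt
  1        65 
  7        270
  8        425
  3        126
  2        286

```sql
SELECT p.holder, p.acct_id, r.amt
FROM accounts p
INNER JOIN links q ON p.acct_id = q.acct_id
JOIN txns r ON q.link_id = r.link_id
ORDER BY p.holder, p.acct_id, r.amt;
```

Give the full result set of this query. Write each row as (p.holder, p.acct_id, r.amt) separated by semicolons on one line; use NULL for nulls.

Step 1 — p INNER JOIN q on acct_id → 4 row(s).
Then INNER JOIN `txns r` on link_id: keep only rows whose q.link_id appears in r.

(Wendy, 8, 126); (Wendy, 8, 286)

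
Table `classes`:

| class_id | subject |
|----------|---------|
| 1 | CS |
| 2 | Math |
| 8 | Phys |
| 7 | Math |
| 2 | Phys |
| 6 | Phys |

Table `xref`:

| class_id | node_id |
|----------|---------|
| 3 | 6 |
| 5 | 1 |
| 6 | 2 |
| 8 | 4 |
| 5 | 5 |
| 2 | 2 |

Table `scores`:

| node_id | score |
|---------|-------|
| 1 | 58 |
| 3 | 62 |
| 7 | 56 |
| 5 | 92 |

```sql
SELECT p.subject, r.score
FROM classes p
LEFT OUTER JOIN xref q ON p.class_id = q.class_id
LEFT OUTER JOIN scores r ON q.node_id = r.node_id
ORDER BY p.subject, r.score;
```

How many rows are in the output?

Evaluate left to right. First `classes p LEFT JOIN xref q` on class_id: 6 row(s).
Then LEFT JOIN `scores r` on node_id: each of those 6 rows is kept; rows whose q.node_id has no match in r get NULL for r's columns.
Result: 6 row(s).

6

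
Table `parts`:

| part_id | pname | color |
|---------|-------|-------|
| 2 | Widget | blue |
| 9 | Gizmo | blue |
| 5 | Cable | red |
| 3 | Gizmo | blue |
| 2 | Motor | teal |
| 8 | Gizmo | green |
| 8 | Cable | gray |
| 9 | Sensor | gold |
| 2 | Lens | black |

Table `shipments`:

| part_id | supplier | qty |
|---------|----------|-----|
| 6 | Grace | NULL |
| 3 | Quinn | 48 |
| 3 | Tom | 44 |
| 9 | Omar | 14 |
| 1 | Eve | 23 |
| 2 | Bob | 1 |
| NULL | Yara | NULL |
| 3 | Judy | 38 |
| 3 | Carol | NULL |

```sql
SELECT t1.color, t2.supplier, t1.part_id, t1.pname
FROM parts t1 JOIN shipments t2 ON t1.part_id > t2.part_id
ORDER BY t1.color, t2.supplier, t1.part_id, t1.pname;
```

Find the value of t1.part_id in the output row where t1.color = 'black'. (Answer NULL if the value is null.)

2

INNER JOIN keeps only pairs where the ON condition holds.
Matching on t1.part_id > t2.part_id. A NULL in a compared column never satisfies the condition.
Matched pairs: 39.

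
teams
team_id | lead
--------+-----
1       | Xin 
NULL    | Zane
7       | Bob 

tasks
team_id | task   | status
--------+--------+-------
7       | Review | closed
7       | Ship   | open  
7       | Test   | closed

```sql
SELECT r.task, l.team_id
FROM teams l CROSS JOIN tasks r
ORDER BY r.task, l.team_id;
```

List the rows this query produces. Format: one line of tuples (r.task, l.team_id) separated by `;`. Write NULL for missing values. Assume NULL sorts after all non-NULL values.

(Review, 1); (Review, 7); (Review, NULL); (Ship, 1); (Ship, 7); (Ship, NULL); (Test, 1); (Test, 7); (Test, NULL)

CROSS JOIN pairs every row of `teams` with every row of `tasks`: 3 × 3 = 9 rows.
After projecting and ordering:
r.task | l.team_id
Review | 1
Review | 7
Review | NULL
Ship | 1
Ship | 7
Ship | NULL
Test | 1
Test | 7
Test | NULL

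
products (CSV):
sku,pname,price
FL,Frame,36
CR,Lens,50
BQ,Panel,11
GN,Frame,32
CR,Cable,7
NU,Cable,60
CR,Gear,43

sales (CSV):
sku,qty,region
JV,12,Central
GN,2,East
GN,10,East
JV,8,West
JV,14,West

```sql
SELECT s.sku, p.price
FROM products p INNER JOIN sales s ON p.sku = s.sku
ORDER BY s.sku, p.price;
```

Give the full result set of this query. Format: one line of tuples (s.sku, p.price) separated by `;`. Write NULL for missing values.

(GN, 32); (GN, 32)

INNER JOIN keeps only pairs where the ON condition holds.
Matching on p.sku = s.sku.
- sku=FL: no matching s row, dropped.
- sku=CR: no matching s row, dropped.
- sku=BQ: no matching s row, dropped.
- sku=GN: 2 matching s row(s), so 2 row(s) emitted.
- sku=CR: no matching s row, dropped.
- sku=NU: no matching s row, dropped.
- sku=CR: no matching s row, dropped.
After projecting and ordering:
s.sku | p.price
GN | 32
GN | 32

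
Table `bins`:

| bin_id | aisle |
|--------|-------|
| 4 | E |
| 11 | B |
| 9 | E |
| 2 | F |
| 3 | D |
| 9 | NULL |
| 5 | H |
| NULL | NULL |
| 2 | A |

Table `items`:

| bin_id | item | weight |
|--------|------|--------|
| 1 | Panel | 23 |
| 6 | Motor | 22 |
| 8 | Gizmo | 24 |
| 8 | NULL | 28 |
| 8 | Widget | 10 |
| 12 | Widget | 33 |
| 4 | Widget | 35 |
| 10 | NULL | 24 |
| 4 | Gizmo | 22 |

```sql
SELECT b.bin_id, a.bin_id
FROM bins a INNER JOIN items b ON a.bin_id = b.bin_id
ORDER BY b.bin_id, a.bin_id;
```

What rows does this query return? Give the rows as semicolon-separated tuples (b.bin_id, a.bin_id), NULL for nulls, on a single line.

INNER JOIN keeps only pairs where the ON condition holds.
Matching on a.bin_id = b.bin_id. A NULL in a compared column never satisfies the condition.
- a row (bin_id=4): matches 2 b row(s) → 2 output row(s).
- a row (bin_id=11): no match → dropped.
- a row (bin_id=9): no match → dropped.
- a row (bin_id=2): no match → dropped.
- a row (bin_id=3): no match → dropped.
- a row (bin_id=9): no match → dropped.
- a row (bin_id=5): no match → dropped.
- a row (bin_id=NULL): no match → dropped.
- a row (bin_id=2): no match → dropped.
After projecting and ordering:
b.bin_id | a.bin_id
4 | 4
4 | 4

(4, 4); (4, 4)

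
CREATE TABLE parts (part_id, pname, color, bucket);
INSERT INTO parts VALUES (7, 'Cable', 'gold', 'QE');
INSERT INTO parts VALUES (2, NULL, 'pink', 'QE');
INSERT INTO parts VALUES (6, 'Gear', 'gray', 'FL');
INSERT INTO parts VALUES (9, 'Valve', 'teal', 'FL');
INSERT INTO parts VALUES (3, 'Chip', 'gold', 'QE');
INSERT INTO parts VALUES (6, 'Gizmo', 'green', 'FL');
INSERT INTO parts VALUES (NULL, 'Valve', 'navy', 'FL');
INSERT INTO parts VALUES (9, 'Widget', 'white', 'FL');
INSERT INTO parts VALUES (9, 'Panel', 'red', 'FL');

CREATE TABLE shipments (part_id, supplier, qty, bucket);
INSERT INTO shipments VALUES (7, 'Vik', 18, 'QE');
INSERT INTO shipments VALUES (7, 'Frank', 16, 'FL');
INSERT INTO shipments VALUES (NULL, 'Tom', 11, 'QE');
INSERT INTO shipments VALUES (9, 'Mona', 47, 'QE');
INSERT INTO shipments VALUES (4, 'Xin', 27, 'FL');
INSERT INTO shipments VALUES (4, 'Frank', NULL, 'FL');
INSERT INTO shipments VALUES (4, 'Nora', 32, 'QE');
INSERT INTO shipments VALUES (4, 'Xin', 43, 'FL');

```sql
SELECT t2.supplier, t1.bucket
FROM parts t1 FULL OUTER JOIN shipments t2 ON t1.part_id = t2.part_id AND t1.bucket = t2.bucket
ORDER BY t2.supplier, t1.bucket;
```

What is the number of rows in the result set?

16

FULL OUTER JOIN keeps every row from both sides; unmatched rows get NULL for the other side's columns.
Matching on t1.part_id = t2.part_id AND t1.bucket = t2.bucket. A NULL in a compared column never satisfies the condition.
Matched pairs: 1; unmatched t1 rows kept: 8; unmatched t2 rows kept: 7.
Total: 1 matched + 15 padded = 16 rows.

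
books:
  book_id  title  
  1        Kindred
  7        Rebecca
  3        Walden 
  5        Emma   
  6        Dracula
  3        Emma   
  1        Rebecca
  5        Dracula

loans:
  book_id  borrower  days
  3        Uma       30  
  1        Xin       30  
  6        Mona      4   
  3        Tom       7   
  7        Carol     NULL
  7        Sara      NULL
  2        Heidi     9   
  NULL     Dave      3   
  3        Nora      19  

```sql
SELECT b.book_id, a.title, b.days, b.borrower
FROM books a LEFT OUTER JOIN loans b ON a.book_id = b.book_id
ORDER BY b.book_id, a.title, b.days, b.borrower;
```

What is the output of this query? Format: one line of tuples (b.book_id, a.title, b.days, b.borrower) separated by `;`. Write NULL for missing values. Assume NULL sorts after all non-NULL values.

(1, Kindred, 30, Xin); (1, Rebecca, 30, Xin); (3, Emma, 7, Tom); (3, Emma, 19, Nora); (3, Emma, 30, Uma); (3, Walden, 7, Tom); (3, Walden, 19, Nora); (3, Walden, 30, Uma); (6, Dracula, 4, Mona); (7, Rebecca, NULL, Carol); (7, Rebecca, NULL, Sara); (NULL, Dracula, NULL, NULL); (NULL, Emma, NULL, NULL)

LEFT JOIN keeps every row from `books`; unmatched rows get NULL for `loans`'s columns.
Matching on a.book_id = b.book_id. A NULL in a compared column never satisfies the condition.
- book_id=1: 1 matching b row(s), so 1 row(s) emitted.
- book_id=7: 2 matching b row(s), so 2 row(s) emitted.
- book_id=3: 3 matching b row(s), so 3 row(s) emitted.
- book_id=5: no b row matches, row kept with b columns NULL.
- book_id=6: 1 matching b row(s), so 1 row(s) emitted.
- book_id=3: 3 matching b row(s), so 3 row(s) emitted.
- book_id=1: 1 matching b row(s), so 1 row(s) emitted.
- book_id=5: no b row matches, row kept with b columns NULL.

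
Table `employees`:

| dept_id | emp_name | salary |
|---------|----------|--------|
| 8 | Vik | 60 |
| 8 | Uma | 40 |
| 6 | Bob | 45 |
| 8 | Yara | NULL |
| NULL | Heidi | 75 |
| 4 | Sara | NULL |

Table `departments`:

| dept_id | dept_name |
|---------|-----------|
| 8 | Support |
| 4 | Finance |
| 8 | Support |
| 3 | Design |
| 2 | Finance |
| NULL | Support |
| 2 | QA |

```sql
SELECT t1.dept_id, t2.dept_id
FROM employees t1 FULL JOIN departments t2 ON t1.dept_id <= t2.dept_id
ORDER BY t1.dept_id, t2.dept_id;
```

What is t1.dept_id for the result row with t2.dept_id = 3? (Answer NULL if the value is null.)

FULL OUTER JOIN keeps every row from both sides; unmatched rows get NULL for the other side's columns.
Matching on t1.dept_id <= t2.dept_id. A NULL in a compared column never satisfies the condition.
- t1 row (dept_id=8): matches 2 t2 row(s) → 2 output row(s).
- t1 row (dept_id=8): matches 2 t2 row(s) → 2 output row(s).
- t1 row (dept_id=6): matches 2 t2 row(s) → 2 output row(s).
- t1 row (dept_id=8): matches 2 t2 row(s) → 2 output row(s).
- t1 row (dept_id=NULL): no match → kept, t2 columns NULL.
- t1 row (dept_id=4): matches 3 t2 row(s) → 3 output row(s).
- 4 row(s) from t2 found no t1 partner → padded with NULL.

NULL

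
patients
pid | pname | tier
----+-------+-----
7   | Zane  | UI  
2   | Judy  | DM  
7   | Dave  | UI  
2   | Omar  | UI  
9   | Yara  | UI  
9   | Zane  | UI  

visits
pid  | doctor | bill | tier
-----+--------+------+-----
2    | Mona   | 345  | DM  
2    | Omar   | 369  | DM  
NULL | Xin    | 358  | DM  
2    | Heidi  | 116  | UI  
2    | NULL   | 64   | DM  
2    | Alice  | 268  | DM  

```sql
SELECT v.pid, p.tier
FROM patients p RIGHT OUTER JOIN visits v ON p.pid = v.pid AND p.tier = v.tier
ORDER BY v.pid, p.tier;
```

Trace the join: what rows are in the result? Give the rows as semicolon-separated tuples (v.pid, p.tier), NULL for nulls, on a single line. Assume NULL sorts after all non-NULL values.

RIGHT JOIN keeps every row from `visits`; unmatched rows get NULL for `patients`'s columns.
Matching on p.pid = v.pid AND p.tier = v.tier. A NULL in a compared column never satisfies the condition.
Matched pairs: 5; unmatched v rows kept: 1.

(2, DM); (2, DM); (2, DM); (2, DM); (2, UI); (NULL, NULL)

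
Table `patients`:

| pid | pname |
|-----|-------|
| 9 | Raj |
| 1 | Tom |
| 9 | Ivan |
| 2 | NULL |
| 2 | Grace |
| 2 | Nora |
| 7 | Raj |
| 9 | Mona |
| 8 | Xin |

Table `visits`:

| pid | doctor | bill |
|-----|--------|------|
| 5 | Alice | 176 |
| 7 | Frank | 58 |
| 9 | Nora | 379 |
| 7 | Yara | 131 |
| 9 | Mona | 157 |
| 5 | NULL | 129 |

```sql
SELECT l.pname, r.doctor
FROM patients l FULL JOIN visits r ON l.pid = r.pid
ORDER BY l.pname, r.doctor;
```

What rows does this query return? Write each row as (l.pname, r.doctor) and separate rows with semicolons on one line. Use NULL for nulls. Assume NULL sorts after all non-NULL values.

(Grace, NULL); (Ivan, Mona); (Ivan, Nora); (Mona, Mona); (Mona, Nora); (Nora, NULL); (Raj, Frank); (Raj, Mona); (Raj, Nora); (Raj, Yara); (Tom, NULL); (Xin, NULL); (NULL, Alice); (NULL, NULL); (NULL, NULL)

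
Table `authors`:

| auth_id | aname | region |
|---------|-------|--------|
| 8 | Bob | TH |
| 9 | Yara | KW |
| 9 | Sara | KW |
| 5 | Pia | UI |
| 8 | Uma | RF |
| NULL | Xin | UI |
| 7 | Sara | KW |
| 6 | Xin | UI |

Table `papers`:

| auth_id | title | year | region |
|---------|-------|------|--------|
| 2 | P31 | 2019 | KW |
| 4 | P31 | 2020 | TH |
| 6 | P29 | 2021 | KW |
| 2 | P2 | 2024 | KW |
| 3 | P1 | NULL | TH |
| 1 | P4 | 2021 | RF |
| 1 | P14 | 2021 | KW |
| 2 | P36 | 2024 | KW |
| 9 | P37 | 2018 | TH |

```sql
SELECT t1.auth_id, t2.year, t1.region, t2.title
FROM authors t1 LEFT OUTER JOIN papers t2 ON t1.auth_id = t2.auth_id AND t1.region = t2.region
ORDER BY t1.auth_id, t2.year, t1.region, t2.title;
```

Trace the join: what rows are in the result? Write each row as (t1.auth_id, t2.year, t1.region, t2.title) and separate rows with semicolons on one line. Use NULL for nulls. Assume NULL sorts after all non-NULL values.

LEFT JOIN keeps every row from `authors`; unmatched rows get NULL for `papers`'s columns.
Matching on t1.auth_id = t2.auth_id AND t1.region = t2.region. A NULL in a compared column never satisfies the condition.
- t1 (auth_id=8, region=TH) has no partner → padded with NULL.
- t1 (auth_id=9, region=KW) has no partner → padded with NULL.
- t1 (auth_id=9, region=KW) has no partner → padded with NULL.
- t1 (auth_id=5, region=UI) has no partner → padded with NULL.
- t1 (auth_id=8, region=RF) has no partner → padded with NULL.
- t1 (auth_id=NULL, region=UI) has no partner → padded with NULL.
- t1 (auth_id=7, region=KW) has no partner → padded with NULL.
- t1 (auth_id=6, region=UI) has no partner → padded with NULL.
After projecting and ordering:
t1.auth_id | t2.year | t1.region | t2.title
5 | NULL | UI | NULL
6 | NULL | UI | NULL
7 | NULL | KW | NULL
8 | NULL | RF | NULL
8 | NULL | TH | NULL
9 | NULL | KW | NULL
9 | NULL | KW | NULL
NULL | NULL | UI | NULL

(5, NULL, UI, NULL); (6, NULL, UI, NULL); (7, NULL, KW, NULL); (8, NULL, RF, NULL); (8, NULL, TH, NULL); (9, NULL, KW, NULL); (9, NULL, KW, NULL); (NULL, NULL, UI, NULL)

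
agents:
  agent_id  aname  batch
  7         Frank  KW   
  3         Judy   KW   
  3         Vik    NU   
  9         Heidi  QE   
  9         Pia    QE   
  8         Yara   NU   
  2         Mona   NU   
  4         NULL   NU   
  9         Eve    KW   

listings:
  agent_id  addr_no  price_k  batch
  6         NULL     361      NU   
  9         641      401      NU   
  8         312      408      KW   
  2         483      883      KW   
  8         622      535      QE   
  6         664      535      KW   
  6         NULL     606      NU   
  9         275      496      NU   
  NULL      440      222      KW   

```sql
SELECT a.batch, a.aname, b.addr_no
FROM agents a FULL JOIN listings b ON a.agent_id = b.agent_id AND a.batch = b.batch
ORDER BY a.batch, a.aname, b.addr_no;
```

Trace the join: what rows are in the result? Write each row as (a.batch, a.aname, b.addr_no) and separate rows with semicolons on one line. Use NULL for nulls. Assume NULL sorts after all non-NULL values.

(KW, Eve, NULL); (KW, Frank, NULL); (KW, Judy, NULL); (NU, Mona, NULL); (NU, Vik, NULL); (NU, Yara, NULL); (NU, NULL, NULL); (QE, Heidi, NULL); (QE, Pia, NULL); (NULL, NULL, 275); (NULL, NULL, 312); (NULL, NULL, 440); (NULL, NULL, 483); (NULL, NULL, 622); (NULL, NULL, 641); (NULL, NULL, 664); (NULL, NULL, NULL); (NULL, NULL, NULL)

FULL OUTER JOIN keeps every row from both sides; unmatched rows get NULL for the other side's columns.
Matching on a.agent_id = b.agent_id AND a.batch = b.batch. A NULL in a compared column never satisfies the condition.
- a row (agent_id=7, batch=KW): no match → kept, b columns NULL.
- a row (agent_id=3, batch=KW): no match → kept, b columns NULL.
- a row (agent_id=3, batch=NU): no match → kept, b columns NULL.
- a row (agent_id=9, batch=QE): no match → kept, b columns NULL.
- a row (agent_id=9, batch=QE): no match → kept, b columns NULL.
- a row (agent_id=8, batch=NU): no match → kept, b columns NULL.
- a row (agent_id=2, batch=NU): no match → kept, b columns NULL.
- a row (agent_id=4, batch=NU): no match → kept, b columns NULL.
- a row (agent_id=9, batch=KW): no match → kept, b columns NULL.
- plus 9 unmatched b row(s), each kept with NULL a columns.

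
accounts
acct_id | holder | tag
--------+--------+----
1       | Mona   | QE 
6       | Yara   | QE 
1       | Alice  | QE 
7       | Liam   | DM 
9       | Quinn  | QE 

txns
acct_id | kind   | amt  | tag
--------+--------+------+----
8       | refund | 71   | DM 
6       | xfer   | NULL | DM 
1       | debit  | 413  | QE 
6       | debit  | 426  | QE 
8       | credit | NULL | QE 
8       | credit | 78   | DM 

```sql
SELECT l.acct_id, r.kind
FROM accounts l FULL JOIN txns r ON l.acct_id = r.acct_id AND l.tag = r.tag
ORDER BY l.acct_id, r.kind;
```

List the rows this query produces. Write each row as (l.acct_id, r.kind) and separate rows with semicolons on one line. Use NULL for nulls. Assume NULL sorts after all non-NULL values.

(1, debit); (1, debit); (6, debit); (7, NULL); (9, NULL); (NULL, credit); (NULL, credit); (NULL, refund); (NULL, xfer)

FULL OUTER JOIN keeps every row from both sides; unmatched rows get NULL for the other side's columns.
Matching on l.acct_id = r.acct_id AND l.tag = r.tag.
- l (acct_id=1, tag=QE) pairs with 1 row(s) of r.
- l (acct_id=6, tag=QE) pairs with 1 row(s) of r.
- l (acct_id=1, tag=QE) pairs with 1 row(s) of r.
- l (acct_id=7, tag=DM) has no partner → padded with NULL.
- l (acct_id=9, tag=QE) has no partner → padded with NULL.
- plus 4 unmatched r row(s), each kept with NULL l columns.
After projecting and ordering:
l.acct_id | r.kind
1 | debit
1 | debit
6 | debit
7 | NULL
9 | NULL
NULL | credit
NULL | credit
NULL | refund
NULL | xfer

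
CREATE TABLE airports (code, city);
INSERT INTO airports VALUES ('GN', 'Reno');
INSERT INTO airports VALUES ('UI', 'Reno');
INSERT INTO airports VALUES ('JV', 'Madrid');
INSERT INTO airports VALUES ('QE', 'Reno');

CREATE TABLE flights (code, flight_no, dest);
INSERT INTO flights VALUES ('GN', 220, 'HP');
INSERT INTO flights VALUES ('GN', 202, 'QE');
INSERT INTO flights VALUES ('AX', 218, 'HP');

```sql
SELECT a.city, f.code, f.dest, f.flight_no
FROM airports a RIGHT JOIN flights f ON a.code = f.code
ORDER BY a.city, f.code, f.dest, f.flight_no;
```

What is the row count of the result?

3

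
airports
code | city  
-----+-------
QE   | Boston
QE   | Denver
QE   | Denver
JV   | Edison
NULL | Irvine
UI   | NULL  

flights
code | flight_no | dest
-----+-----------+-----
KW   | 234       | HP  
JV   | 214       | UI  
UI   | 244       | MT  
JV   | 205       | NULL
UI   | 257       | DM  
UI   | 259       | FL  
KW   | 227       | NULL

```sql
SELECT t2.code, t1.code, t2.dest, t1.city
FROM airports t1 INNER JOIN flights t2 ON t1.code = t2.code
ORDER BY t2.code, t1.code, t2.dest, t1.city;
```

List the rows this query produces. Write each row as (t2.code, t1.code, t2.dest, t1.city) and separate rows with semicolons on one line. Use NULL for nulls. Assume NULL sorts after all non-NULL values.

(JV, JV, UI, Edison); (JV, JV, NULL, Edison); (UI, UI, DM, NULL); (UI, UI, FL, NULL); (UI, UI, MT, NULL)

INNER JOIN keeps only pairs where the ON condition holds.
Matching on t1.code = t2.code. A NULL in a compared column never satisfies the condition.
Matched pairs: 5.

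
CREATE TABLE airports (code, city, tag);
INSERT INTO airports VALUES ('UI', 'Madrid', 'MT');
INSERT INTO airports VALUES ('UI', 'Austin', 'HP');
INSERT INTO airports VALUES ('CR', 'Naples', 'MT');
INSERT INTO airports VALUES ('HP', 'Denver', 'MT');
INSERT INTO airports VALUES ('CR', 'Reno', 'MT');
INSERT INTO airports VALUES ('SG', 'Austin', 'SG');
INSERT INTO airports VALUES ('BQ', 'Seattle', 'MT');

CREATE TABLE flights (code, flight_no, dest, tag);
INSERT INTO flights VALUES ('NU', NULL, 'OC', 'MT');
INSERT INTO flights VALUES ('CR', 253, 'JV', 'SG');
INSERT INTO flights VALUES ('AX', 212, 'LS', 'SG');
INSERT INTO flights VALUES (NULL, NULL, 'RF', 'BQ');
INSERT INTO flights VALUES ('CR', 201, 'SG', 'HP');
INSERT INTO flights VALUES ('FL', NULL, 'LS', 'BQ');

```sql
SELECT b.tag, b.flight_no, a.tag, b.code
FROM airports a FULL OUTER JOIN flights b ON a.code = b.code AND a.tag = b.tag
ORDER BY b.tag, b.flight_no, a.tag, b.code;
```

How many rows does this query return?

FULL OUTER JOIN keeps every row from both sides; unmatched rows get NULL for the other side's columns.
Matching on a.code = b.code AND a.tag = b.tag. A NULL in a compared column never satisfies the condition.
Matched pairs: 0; unmatched a rows kept: 7; unmatched b rows kept: 6.
Total: 0 matched + 13 padded = 13 rows.

13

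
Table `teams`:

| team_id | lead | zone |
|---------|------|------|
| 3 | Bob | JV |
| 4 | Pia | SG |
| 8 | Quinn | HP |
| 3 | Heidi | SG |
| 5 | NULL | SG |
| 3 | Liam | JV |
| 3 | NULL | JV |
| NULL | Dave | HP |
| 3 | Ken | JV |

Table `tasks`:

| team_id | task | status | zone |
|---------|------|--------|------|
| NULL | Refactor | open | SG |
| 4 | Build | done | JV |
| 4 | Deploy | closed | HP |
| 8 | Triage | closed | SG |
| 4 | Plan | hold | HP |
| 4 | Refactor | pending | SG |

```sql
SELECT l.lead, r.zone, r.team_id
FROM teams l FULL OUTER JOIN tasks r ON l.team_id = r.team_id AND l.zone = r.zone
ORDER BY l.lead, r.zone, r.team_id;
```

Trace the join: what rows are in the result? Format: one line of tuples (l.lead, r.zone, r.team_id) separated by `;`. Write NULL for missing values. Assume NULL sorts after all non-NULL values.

FULL OUTER JOIN keeps every row from both sides; unmatched rows get NULL for the other side's columns.
Matching on l.team_id = r.team_id AND l.zone = r.zone. A NULL in a compared column never satisfies the condition.
- team_id=3, zone=JV: no r row matches, row kept with r columns NULL.
- team_id=4, zone=SG: 1 matching r row(s), so 1 row(s) emitted.
- team_id=8, zone=HP: no r row matches, row kept with r columns NULL.
- team_id=3, zone=SG: no r row matches, row kept with r columns NULL.
- team_id=5, zone=SG: no r row matches, row kept with r columns NULL.
- team_id=3, zone=JV: no r row matches, row kept with r columns NULL.
- team_id=3, zone=JV: no r row matches, row kept with r columns NULL.
- team_id=NULL, zone=HP: no r row matches, row kept with r columns NULL.
- team_id=3, zone=JV: no r row matches, row kept with r columns NULL.
- 5 row(s) from r found no l partner → padded with NULL.

(Bob, NULL, NULL); (Dave, NULL, NULL); (Heidi, NULL, NULL); (Ken, NULL, NULL); (Liam, NULL, NULL); (Pia, SG, 4); (Quinn, NULL, NULL); (NULL, HP, 4); (NULL, HP, 4); (NULL, JV, 4); (NULL, SG, 8); (NULL, SG, NULL); (NULL, NULL, NULL); (NULL, NULL, NULL)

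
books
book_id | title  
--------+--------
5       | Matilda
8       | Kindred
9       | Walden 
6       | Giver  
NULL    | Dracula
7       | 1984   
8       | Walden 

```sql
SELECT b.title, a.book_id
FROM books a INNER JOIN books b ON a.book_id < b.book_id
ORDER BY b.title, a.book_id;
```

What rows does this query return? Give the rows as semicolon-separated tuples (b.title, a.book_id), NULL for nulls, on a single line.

(1984, 5); (1984, 6); (Giver, 5); (Kindred, 5); (Kindred, 6); (Kindred, 7); (Walden, 5); (Walden, 5); (Walden, 6); (Walden, 6); (Walden, 7); (Walden, 7); (Walden, 8); (Walden, 8)

INNER JOIN keeps only pairs where the ON condition holds.
Matching on a.book_id < b.book_id. A NULL in a compared column never satisfies the condition.
- a row (book_id=5): matches 5 b row(s) → 5 output row(s).
- a row (book_id=8): matches 1 b row(s) → 1 output row(s).
- a row (book_id=9): no match → dropped.
- a row (book_id=6): matches 4 b row(s) → 4 output row(s).
- a row (book_id=NULL): no match → dropped.
- a row (book_id=7): matches 3 b row(s) → 3 output row(s).
- a row (book_id=8): matches 1 b row(s) → 1 output row(s).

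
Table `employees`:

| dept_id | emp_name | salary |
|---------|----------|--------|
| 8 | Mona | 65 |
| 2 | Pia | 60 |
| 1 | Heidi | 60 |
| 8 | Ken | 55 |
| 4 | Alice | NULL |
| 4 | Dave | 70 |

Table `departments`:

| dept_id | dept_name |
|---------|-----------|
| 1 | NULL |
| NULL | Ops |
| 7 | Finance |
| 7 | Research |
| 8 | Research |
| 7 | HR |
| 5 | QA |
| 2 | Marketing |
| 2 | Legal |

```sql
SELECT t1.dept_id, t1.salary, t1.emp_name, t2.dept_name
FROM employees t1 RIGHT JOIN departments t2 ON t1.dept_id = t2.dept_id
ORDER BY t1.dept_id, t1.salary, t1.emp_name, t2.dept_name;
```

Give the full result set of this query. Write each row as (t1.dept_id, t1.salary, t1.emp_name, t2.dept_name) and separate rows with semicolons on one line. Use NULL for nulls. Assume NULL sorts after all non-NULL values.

(1, 60, Heidi, NULL); (2, 60, Pia, Legal); (2, 60, Pia, Marketing); (8, 55, Ken, Research); (8, 65, Mona, Research); (NULL, NULL, NULL, Finance); (NULL, NULL, NULL, HR); (NULL, NULL, NULL, Ops); (NULL, NULL, NULL, QA); (NULL, NULL, NULL, Research)

RIGHT JOIN keeps every row from `departments`; unmatched rows get NULL for `employees`'s columns.
Matching on t1.dept_id = t2.dept_id. A NULL in a compared column never satisfies the condition.
- t1 (dept_id=8) pairs with 1 row(s) of t2.
- t1 (dept_id=2) pairs with 2 row(s) of t2.
- t1 (dept_id=1) pairs with 1 row(s) of t2.
- t1 (dept_id=8) pairs with 1 row(s) of t2.
- t1 (dept_id=4) has no partner in t2.
- t1 (dept_id=4) has no partner in t2.
- plus 5 unmatched t2 row(s), each kept with NULL t1 columns.
After projecting and ordering:
t1.dept_id | t1.salary | t1.emp_name | t2.dept_name
1 | 60 | Heidi | NULL
2 | 60 | Pia | Legal
2 | 60 | Pia | Marketing
8 | 55 | Ken | Research
8 | 65 | Mona | Research
NULL | NULL | NULL | Finance
NULL | NULL | NULL | HR
NULL | NULL | NULL | Ops
NULL | NULL | NULL | QA
NULL | NULL | NULL | Research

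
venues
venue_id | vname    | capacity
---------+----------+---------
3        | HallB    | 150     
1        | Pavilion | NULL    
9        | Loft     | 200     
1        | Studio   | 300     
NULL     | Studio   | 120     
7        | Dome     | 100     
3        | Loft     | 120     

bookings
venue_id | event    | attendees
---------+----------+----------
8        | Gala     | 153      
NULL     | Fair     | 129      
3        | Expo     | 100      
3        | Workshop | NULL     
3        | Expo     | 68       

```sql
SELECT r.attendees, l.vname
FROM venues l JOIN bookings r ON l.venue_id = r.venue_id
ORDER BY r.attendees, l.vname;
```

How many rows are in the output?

INNER JOIN keeps only pairs where the ON condition holds.
Matching on l.venue_id = r.venue_id. A NULL in a compared column never satisfies the condition.
- l row (venue_id=3): matches 3 r row(s) → 3 output row(s).
- l row (venue_id=1): no match → dropped.
- l row (venue_id=9): no match → dropped.
- l row (venue_id=1): no match → dropped.
- l row (venue_id=NULL): no match → dropped.
- l row (venue_id=7): no match → dropped.
- l row (venue_id=3): matches 3 r row(s) → 3 output row(s).
Total: 6 rows.

6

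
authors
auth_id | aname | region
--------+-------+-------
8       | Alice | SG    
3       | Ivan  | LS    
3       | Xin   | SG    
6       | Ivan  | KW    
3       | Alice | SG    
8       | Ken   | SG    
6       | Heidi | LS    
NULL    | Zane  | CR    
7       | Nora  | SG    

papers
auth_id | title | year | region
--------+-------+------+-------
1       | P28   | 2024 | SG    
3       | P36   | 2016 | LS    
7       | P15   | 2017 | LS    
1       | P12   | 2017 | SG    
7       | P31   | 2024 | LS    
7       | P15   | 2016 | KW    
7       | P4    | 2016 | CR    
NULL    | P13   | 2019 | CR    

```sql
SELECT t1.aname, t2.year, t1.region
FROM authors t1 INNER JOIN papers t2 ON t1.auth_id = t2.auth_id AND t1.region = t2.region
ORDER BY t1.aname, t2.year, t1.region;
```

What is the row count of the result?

1

INNER JOIN keeps only pairs where the ON condition holds.
Matching on t1.auth_id = t2.auth_id AND t1.region = t2.region. A NULL in a compared column never satisfies the condition.
- t1[0] auth_id=8, region=SG → no match; dropped.
- t1[1] auth_id=3, region=LS → 1 match(es) in t2 → 1 row(s).
- t1[2] auth_id=3, region=SG → no match; dropped.
- t1[3] auth_id=6, region=KW → no match; dropped.
- t1[4] auth_id=3, region=SG → no match; dropped.
- t1[5] auth_id=8, region=SG → no match; dropped.
- t1[6] auth_id=6, region=LS → no match; dropped.
- t1[7] auth_id=NULL, region=CR → no match; dropped.
- t1[8] auth_id=7, region=SG → no match; dropped.
Total: 1 rows.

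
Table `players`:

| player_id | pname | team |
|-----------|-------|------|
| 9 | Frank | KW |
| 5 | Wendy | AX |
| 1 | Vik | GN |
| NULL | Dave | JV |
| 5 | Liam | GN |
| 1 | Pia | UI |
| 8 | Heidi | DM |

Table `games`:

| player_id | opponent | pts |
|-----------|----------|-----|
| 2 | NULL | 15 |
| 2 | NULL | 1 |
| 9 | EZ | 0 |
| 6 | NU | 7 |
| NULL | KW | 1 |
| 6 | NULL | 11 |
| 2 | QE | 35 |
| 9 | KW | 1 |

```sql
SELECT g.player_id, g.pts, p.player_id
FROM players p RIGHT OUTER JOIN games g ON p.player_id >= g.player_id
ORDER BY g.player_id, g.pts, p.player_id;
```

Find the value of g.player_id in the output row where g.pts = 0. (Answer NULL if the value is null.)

9

RIGHT JOIN keeps every row from `games`; unmatched rows get NULL for `players`'s columns.
Matching on p.player_id >= g.player_id. A NULL in a compared column never satisfies the condition.
Matched pairs: 18; unmatched g rows kept: 1.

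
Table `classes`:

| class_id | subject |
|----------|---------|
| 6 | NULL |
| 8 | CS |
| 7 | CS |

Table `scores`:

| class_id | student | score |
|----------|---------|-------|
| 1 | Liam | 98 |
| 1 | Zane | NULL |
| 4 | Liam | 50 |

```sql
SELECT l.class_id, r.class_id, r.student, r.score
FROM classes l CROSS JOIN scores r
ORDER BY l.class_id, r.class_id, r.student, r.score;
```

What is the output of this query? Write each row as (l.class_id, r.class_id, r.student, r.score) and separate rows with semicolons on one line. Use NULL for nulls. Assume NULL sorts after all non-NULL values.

(6, 1, Liam, 98); (6, 1, Zane, NULL); (6, 4, Liam, 50); (7, 1, Liam, 98); (7, 1, Zane, NULL); (7, 4, Liam, 50); (8, 1, Liam, 98); (8, 1, Zane, NULL); (8, 4, Liam, 50)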